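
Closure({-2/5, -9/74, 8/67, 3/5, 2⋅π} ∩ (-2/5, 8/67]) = {-9/74, 8/67}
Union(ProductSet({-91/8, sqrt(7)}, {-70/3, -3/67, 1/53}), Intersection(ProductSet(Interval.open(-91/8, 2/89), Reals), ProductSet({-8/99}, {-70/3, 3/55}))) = Union(ProductSet({-8/99}, {-70/3, 3/55}), ProductSet({-91/8, sqrt(7)}, {-70/3, -3/67, 1/53}))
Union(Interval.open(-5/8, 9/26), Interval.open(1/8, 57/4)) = Interval.open(-5/8, 57/4)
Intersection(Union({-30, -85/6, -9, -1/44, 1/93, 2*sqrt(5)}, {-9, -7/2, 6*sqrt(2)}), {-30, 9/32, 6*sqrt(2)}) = {-30, 6*sqrt(2)}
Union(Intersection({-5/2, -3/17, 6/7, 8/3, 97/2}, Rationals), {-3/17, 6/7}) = {-5/2, -3/17, 6/7, 8/3, 97/2}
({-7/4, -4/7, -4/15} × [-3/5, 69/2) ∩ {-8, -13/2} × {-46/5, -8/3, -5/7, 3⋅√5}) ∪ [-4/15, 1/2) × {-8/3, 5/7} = [-4/15, 1/2) × {-8/3, 5/7}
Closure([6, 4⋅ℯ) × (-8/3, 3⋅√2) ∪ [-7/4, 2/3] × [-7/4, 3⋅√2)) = ({6, 4⋅ℯ} × [-8/3, 3⋅√2]) ∪ ([-7/4, 2/3] × [-7/4, 3⋅√2]) ∪ ([6, 4⋅ℯ] × {-8/3, 3⋅√2}) ∪ ([6, 4⋅ℯ) × (-8/3, 3⋅√2))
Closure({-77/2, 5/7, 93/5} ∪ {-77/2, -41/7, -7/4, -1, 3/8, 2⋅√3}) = {-77/2, -41/7, -7/4, -1, 3/8, 5/7, 93/5, 2⋅√3}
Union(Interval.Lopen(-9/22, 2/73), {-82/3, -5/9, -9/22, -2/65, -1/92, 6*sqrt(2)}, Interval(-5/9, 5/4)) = Union({-82/3, 6*sqrt(2)}, Interval(-5/9, 5/4))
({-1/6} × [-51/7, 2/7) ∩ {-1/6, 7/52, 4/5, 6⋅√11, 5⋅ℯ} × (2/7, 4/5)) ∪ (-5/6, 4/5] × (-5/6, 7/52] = (-5/6, 4/5] × (-5/6, 7/52]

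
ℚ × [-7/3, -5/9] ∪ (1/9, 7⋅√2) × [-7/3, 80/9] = (ℚ × [-7/3, -5/9]) ∪ ((1/9, 7⋅√2) × [-7/3, 80/9])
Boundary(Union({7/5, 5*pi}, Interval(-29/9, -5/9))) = {-29/9, -5/9, 7/5, 5*pi}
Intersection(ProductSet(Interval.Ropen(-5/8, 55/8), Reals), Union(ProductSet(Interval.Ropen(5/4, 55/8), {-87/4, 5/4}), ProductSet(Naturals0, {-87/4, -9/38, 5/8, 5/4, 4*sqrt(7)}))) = Union(ProductSet(Interval.Ropen(5/4, 55/8), {-87/4, 5/4}), ProductSet(Range(0, 7, 1), {-87/4, -9/38, 5/8, 5/4, 4*sqrt(7)}))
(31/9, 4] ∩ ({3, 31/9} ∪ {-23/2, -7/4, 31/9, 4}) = {4}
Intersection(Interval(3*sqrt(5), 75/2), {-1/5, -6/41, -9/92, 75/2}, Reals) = {75/2}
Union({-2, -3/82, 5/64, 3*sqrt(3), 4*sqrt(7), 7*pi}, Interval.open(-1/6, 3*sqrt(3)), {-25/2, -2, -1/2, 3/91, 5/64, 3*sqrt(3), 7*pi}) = Union({-25/2, -2, -1/2, 4*sqrt(7), 7*pi}, Interval.Lopen(-1/6, 3*sqrt(3)))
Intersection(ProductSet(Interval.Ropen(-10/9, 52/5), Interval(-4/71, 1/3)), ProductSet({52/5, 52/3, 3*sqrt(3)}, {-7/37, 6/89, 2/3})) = ProductSet({3*sqrt(3)}, {6/89})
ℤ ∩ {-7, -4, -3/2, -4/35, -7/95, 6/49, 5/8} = {-7, -4}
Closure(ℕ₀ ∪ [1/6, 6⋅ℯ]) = ℕ₀ ∪ [1/6, 6⋅ℯ] ∪ (ℕ₀ \ (1/6, 6⋅ℯ))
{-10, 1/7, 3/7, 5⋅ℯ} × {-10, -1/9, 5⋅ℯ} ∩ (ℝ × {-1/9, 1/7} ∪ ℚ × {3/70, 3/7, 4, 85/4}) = {-10, 1/7, 3/7, 5⋅ℯ} × {-1/9}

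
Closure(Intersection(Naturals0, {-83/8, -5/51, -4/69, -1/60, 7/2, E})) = EmptySet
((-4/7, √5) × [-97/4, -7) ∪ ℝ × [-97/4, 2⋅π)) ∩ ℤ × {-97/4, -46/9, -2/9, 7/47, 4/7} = ℤ × {-97/4, -46/9, -2/9, 7/47, 4/7}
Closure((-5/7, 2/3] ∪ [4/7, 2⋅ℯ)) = [-5/7, 2⋅ℯ]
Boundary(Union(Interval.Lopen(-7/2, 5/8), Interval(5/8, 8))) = {-7/2, 8}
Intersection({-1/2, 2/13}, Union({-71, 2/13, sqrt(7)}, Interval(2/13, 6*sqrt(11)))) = {2/13}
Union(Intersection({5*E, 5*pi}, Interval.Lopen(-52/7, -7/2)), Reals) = Reals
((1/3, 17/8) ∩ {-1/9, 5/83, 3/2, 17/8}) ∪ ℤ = ℤ ∪ {3/2}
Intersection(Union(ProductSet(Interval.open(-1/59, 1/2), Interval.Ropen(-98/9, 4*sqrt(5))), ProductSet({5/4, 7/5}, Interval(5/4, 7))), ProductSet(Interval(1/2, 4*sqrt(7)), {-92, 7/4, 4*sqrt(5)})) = ProductSet({5/4, 7/5}, {7/4})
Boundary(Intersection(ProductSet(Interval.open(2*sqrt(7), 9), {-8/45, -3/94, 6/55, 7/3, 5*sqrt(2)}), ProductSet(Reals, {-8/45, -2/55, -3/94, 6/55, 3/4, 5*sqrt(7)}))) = ProductSet(Interval(2*sqrt(7), 9), {-8/45, -3/94, 6/55})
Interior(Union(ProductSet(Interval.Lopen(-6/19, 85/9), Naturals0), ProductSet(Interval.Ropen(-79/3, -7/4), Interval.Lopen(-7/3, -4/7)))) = ProductSet(Interval.open(-79/3, -7/4), Union(Complement(Interval.open(-7/3, -4/7), Naturals0), Interval.open(-7/3, -4/7)))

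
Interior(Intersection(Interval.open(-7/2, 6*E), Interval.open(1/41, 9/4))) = Interval.open(1/41, 9/4)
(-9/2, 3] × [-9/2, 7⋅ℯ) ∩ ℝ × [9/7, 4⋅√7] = (-9/2, 3] × [9/7, 4⋅√7]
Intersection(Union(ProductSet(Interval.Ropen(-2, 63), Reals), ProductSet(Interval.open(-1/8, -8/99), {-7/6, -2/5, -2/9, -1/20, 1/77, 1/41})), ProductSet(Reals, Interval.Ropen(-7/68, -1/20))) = ProductSet(Interval.Ropen(-2, 63), Interval.Ropen(-7/68, -1/20))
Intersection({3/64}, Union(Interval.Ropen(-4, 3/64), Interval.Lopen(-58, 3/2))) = {3/64}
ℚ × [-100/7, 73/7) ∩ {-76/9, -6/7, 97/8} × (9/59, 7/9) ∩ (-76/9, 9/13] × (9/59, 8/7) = {-6/7} × (9/59, 7/9)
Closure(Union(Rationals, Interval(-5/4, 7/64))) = Union(Interval(-oo, oo), Rationals)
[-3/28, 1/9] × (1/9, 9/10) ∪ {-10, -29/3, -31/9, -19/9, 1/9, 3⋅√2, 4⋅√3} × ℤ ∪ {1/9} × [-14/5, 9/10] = ({1/9} × [-14/5, 9/10]) ∪ ([-3/28, 1/9] × (1/9, 9/10)) ∪ ({-10, -29/3, -31/9, -19/9, 1/9, 3⋅√2, 4⋅√3} × ℤ)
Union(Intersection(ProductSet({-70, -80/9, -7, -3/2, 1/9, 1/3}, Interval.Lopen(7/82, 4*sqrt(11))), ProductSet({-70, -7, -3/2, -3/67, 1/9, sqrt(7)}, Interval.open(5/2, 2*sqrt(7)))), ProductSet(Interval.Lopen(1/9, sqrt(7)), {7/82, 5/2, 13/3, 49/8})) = Union(ProductSet({-70, -7, -3/2, 1/9}, Interval.open(5/2, 2*sqrt(7))), ProductSet(Interval.Lopen(1/9, sqrt(7)), {7/82, 5/2, 13/3, 49/8}))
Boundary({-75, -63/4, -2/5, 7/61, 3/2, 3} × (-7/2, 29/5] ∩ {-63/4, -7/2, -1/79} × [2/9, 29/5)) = {-63/4} × [2/9, 29/5]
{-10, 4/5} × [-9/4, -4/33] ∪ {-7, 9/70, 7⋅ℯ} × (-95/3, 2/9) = ({-10, 4/5} × [-9/4, -4/33]) ∪ ({-7, 9/70, 7⋅ℯ} × (-95/3, 2/9))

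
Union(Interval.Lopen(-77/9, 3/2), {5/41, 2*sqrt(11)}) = Union({2*sqrt(11)}, Interval.Lopen(-77/9, 3/2))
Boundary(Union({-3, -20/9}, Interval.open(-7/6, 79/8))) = {-3, -20/9, -7/6, 79/8}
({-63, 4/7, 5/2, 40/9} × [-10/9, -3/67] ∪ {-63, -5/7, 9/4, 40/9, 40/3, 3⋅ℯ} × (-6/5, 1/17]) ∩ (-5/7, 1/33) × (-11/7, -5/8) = ∅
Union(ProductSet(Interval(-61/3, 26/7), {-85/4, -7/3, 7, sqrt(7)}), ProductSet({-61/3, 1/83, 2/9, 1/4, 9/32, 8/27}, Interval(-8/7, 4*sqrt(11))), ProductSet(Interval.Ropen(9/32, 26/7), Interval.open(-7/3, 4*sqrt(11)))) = Union(ProductSet({-61/3, 1/83, 2/9, 1/4, 9/32, 8/27}, Interval(-8/7, 4*sqrt(11))), ProductSet(Interval(-61/3, 26/7), {-85/4, -7/3, 7, sqrt(7)}), ProductSet(Interval.Ropen(9/32, 26/7), Interval.open(-7/3, 4*sqrt(11))))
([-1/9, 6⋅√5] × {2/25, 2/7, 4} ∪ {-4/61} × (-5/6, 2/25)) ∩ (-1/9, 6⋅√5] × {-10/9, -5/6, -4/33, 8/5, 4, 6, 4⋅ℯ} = ({-4/61} × {-4/33}) ∪ ((-1/9, 6⋅√5] × {4})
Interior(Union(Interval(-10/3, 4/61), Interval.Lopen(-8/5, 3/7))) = Interval.open(-10/3, 3/7)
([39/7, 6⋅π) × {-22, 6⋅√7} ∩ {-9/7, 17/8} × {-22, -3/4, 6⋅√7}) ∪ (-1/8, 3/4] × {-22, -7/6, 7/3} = (-1/8, 3/4] × {-22, -7/6, 7/3}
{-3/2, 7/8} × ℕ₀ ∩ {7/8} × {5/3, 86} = {7/8} × {86}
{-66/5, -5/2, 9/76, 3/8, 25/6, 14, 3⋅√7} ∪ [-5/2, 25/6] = {-66/5, 14, 3⋅√7} ∪ [-5/2, 25/6]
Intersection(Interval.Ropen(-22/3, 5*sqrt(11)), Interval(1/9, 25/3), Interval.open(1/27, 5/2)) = Interval.Ropen(1/9, 5/2)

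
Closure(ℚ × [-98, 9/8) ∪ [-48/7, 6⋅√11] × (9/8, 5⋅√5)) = (ℝ × [-98, 9/8]) ∪ ([-48/7, 6⋅√11] × [9/8, 5⋅√5])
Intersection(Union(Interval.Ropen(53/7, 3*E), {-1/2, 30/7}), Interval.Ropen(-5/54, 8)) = Union({30/7}, Interval.Ropen(53/7, 8))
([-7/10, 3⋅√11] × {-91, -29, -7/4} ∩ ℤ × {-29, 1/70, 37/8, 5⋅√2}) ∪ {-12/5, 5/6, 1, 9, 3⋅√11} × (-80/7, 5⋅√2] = ({0, 1, …, 9} × {-29}) ∪ ({-12/5, 5/6, 1, 9, 3⋅√11} × (-80/7, 5⋅√2])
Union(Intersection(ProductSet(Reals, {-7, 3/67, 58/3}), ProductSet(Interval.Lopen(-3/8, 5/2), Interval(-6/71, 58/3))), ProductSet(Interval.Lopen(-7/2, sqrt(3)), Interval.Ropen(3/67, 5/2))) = Union(ProductSet(Interval.Lopen(-7/2, sqrt(3)), Interval.Ropen(3/67, 5/2)), ProductSet(Interval.Lopen(-3/8, 5/2), {3/67, 58/3}))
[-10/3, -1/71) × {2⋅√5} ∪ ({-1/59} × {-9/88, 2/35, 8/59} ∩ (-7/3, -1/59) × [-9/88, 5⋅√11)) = [-10/3, -1/71) × {2⋅√5}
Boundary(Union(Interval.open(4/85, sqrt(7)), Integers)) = Union(Complement(Integers, Interval.open(4/85, sqrt(7))), {4/85, sqrt(7)})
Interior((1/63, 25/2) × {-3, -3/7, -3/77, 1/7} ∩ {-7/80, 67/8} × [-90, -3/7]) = ∅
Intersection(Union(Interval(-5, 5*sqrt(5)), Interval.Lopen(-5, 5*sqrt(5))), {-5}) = {-5}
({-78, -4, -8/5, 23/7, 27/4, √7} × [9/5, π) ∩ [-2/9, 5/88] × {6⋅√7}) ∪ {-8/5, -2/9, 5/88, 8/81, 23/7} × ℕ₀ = {-8/5, -2/9, 5/88, 8/81, 23/7} × ℕ₀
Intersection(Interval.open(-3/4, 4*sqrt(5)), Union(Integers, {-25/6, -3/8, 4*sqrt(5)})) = Union({-3/8}, Range(0, 9, 1))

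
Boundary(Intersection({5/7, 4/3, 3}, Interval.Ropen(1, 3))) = {4/3}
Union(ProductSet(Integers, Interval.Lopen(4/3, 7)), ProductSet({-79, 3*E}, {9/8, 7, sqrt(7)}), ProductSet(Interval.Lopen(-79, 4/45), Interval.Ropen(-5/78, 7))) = Union(ProductSet({-79, 3*E}, {9/8, 7, sqrt(7)}), ProductSet(Integers, Interval.Lopen(4/3, 7)), ProductSet(Interval.Lopen(-79, 4/45), Interval.Ropen(-5/78, 7)))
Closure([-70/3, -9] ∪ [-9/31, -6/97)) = [-70/3, -9] ∪ [-9/31, -6/97]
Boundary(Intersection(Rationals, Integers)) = Integers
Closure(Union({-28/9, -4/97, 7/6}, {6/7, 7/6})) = {-28/9, -4/97, 6/7, 7/6}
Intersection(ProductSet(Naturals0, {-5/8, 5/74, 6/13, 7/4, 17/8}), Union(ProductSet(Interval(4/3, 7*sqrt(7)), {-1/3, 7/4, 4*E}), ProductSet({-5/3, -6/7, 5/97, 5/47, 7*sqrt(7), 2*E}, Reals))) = ProductSet(Range(2, 19, 1), {7/4})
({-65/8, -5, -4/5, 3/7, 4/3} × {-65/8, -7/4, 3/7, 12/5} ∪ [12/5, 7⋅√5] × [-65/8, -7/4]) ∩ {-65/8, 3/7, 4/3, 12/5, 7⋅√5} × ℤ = {12/5, 7⋅√5} × {-8, -7, …, -2}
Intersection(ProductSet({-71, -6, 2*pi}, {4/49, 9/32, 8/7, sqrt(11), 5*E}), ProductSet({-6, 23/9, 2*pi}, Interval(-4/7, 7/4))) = ProductSet({-6, 2*pi}, {4/49, 9/32, 8/7})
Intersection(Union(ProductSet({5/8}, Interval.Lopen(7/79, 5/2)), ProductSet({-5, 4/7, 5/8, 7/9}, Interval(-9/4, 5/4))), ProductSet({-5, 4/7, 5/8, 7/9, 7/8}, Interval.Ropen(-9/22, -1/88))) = ProductSet({-5, 4/7, 5/8, 7/9}, Interval.Ropen(-9/22, -1/88))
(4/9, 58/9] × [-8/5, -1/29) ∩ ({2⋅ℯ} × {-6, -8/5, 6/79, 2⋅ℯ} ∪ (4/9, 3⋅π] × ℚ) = (4/9, 58/9] × (ℚ ∩ [-8/5, -1/29))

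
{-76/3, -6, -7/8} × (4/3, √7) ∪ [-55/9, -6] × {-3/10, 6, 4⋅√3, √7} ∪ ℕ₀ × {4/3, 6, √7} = (ℕ₀ × {4/3, 6, √7}) ∪ ({-76/3, -6, -7/8} × (4/3, √7)) ∪ ([-55/9, -6] × {-3/10, 6, 4⋅√3, √7})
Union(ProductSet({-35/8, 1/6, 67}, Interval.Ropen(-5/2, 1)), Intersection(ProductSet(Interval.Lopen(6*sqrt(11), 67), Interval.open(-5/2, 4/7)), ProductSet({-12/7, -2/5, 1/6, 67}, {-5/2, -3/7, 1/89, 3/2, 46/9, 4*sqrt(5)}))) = ProductSet({-35/8, 1/6, 67}, Interval.Ropen(-5/2, 1))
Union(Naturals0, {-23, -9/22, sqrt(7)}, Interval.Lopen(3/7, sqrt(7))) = Union({-23, -9/22}, Interval.Lopen(3/7, sqrt(7)), Naturals0)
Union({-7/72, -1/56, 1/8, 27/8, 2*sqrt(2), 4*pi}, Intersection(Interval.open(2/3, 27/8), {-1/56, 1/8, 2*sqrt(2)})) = {-7/72, -1/56, 1/8, 27/8, 2*sqrt(2), 4*pi}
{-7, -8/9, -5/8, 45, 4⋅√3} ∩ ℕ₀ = {45}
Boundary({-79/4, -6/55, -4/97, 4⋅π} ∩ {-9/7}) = ∅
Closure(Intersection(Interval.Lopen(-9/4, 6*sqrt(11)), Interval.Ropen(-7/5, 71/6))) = Interval(-7/5, 71/6)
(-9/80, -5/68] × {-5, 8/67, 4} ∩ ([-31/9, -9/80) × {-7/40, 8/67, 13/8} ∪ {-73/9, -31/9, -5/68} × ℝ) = {-5/68} × {-5, 8/67, 4}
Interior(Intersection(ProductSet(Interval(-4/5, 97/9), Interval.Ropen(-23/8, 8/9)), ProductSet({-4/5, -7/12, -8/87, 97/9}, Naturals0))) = EmptySet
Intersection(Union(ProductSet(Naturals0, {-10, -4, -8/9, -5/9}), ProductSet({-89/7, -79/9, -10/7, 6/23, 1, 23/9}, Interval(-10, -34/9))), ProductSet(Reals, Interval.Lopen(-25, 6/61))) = Union(ProductSet({-89/7, -79/9, -10/7, 6/23, 1, 23/9}, Interval(-10, -34/9)), ProductSet(Naturals0, {-10, -4, -8/9, -5/9}))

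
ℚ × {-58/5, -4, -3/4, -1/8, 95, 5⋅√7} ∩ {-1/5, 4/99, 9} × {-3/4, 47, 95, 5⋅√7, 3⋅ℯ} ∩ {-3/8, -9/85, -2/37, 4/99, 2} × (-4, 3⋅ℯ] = {4/99} × {-3/4}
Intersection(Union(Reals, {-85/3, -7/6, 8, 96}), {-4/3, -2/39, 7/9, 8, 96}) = {-4/3, -2/39, 7/9, 8, 96}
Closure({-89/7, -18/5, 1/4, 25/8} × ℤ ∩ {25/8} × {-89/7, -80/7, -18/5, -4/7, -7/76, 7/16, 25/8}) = ∅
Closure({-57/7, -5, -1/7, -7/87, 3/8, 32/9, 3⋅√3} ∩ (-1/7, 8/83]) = {-7/87}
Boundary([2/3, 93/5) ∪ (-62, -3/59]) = {-62, -3/59, 2/3, 93/5}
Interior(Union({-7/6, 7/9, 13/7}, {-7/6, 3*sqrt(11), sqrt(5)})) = EmptySet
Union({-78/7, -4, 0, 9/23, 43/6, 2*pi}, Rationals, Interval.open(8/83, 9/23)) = Union({2*pi}, Interval(8/83, 9/23), Rationals)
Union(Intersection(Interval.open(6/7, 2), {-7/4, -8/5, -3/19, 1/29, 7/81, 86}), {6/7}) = {6/7}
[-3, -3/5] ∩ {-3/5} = {-3/5}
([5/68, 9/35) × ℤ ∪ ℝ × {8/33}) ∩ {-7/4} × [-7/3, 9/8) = {-7/4} × {8/33}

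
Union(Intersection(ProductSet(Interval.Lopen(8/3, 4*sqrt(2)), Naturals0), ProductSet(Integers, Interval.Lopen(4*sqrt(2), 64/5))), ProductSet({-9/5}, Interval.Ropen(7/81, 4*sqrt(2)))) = Union(ProductSet({-9/5}, Interval.Ropen(7/81, 4*sqrt(2))), ProductSet(Range(3, 6, 1), Range(6, 13, 1)))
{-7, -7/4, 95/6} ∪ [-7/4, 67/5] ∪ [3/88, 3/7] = {-7, 95/6} ∪ [-7/4, 67/5]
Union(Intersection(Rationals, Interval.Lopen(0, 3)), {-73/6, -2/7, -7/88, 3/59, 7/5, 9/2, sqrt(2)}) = Union({-73/6, -2/7, -7/88, 9/2, sqrt(2)}, Intersection(Interval.Lopen(0, 3), Rationals))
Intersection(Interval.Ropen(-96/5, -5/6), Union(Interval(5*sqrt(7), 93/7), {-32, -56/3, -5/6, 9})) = {-56/3}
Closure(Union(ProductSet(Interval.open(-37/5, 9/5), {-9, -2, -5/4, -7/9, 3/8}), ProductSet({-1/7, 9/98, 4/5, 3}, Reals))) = Union(ProductSet({-1/7, 9/98, 4/5, 3}, Reals), ProductSet(Interval(-37/5, 9/5), {-9, -2, -5/4, -7/9, 3/8}))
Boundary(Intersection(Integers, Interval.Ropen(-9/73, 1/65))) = Range(0, 1, 1)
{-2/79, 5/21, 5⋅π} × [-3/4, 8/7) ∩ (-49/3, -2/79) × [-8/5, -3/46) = ∅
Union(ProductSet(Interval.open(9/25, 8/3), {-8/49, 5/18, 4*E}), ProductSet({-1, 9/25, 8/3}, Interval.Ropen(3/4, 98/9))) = Union(ProductSet({-1, 9/25, 8/3}, Interval.Ropen(3/4, 98/9)), ProductSet(Interval.open(9/25, 8/3), {-8/49, 5/18, 4*E}))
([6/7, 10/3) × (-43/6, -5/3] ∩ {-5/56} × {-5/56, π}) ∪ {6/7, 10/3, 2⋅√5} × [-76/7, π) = {6/7, 10/3, 2⋅√5} × [-76/7, π)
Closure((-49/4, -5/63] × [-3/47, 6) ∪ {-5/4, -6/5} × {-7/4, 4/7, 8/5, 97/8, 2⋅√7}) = ({-49/4, -5/63} × [-3/47, 6]) ∪ ([-49/4, -5/63] × {-3/47, 6}) ∪ ((-49/4, -5/63] × [-3/47, 6)) ∪ ({-5/4, -6/5} × {-7/4, 4/7, 8/5, 97/8, 2⋅√7})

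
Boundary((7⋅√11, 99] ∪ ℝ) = ∅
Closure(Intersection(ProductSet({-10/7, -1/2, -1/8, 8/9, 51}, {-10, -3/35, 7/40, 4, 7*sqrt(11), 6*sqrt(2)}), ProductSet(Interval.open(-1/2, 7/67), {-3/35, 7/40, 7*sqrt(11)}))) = ProductSet({-1/8}, {-3/35, 7/40, 7*sqrt(11)})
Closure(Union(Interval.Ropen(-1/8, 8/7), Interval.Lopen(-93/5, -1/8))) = Interval(-93/5, 8/7)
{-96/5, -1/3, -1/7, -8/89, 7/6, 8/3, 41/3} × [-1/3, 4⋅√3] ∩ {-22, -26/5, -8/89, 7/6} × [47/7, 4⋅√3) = {-8/89, 7/6} × [47/7, 4⋅√3)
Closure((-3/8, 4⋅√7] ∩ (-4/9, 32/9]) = [-3/8, 32/9]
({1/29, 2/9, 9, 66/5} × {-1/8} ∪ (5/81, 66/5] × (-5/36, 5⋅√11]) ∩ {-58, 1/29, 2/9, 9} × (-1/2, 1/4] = ({1/29, 2/9, 9} × {-1/8}) ∪ ({2/9, 9} × (-5/36, 1/4])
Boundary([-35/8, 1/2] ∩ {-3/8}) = {-3/8}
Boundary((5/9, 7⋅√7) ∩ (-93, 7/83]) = ∅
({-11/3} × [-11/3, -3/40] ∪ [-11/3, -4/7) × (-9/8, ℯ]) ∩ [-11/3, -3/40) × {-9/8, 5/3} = ({-11/3} × {-9/8}) ∪ ([-11/3, -4/7) × {5/3})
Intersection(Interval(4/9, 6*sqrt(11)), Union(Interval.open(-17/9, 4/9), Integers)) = Range(1, 20, 1)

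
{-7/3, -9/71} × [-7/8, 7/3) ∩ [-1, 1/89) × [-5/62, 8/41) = {-9/71} × [-5/62, 8/41)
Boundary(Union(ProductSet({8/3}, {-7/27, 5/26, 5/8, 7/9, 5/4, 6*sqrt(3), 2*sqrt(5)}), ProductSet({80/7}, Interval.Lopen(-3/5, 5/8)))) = Union(ProductSet({8/3}, {-7/27, 5/26, 5/8, 7/9, 5/4, 6*sqrt(3), 2*sqrt(5)}), ProductSet({80/7}, Interval(-3/5, 5/8)))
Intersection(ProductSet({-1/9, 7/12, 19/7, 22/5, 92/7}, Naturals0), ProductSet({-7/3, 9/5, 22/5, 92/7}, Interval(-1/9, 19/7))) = ProductSet({22/5, 92/7}, Range(0, 3, 1))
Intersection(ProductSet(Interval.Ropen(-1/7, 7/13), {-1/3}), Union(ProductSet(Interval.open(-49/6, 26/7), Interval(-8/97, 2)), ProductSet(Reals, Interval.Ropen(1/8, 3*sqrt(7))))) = EmptySet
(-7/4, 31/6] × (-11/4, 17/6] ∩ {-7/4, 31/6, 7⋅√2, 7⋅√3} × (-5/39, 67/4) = {31/6} × (-5/39, 17/6]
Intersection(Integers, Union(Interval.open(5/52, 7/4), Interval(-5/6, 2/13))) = Range(0, 2, 1)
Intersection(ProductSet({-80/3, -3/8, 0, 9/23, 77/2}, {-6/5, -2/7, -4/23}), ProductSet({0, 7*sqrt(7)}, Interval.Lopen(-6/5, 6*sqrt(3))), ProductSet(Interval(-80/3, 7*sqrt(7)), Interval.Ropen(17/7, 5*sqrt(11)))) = EmptySet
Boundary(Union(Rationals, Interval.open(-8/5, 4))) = Union(Interval(-oo, -8/5), Interval(4, oo))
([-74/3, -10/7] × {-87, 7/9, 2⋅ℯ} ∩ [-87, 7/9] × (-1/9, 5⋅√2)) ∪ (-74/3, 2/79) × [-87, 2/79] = ([-74/3, -10/7] × {7/9, 2⋅ℯ}) ∪ ((-74/3, 2/79) × [-87, 2/79])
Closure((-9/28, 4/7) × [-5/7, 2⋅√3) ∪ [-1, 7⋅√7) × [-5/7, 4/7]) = ([-9/28, 4/7] × {-5/7, 2⋅√3}) ∪ ([-1, 7⋅√7] × [-5/7, 4/7]) ∪ ((-9/28, 4/7) × [-5/7, 2⋅√3)) ∪ ({-9/28, 4/7} × ({-5/7} ∪ [4/7, 2⋅√3]))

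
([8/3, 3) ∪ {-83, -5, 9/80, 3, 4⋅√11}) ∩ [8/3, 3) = [8/3, 3)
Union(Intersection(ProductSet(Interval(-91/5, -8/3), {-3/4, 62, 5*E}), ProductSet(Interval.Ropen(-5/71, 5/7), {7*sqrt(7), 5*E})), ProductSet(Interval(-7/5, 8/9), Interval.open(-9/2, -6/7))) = ProductSet(Interval(-7/5, 8/9), Interval.open(-9/2, -6/7))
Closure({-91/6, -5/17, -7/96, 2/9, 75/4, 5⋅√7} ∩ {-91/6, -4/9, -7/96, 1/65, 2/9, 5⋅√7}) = {-91/6, -7/96, 2/9, 5⋅√7}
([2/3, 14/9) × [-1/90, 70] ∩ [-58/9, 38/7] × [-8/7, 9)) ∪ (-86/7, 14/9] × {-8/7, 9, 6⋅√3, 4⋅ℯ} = ([2/3, 14/9) × [-1/90, 9)) ∪ ((-86/7, 14/9] × {-8/7, 9, 6⋅√3, 4⋅ℯ})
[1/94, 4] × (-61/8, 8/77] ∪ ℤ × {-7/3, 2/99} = (ℤ × {-7/3, 2/99}) ∪ ([1/94, 4] × (-61/8, 8/77])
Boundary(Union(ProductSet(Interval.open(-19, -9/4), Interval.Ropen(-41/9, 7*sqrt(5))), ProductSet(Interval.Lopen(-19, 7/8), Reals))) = ProductSet({-19, 7/8}, Reals)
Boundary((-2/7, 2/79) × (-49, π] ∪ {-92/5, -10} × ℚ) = ({-92/5, -10} × ℝ) ∪ ({-2/7, 2/79} × [-49, π]) ∪ ([-2/7, 2/79] × {-49, π})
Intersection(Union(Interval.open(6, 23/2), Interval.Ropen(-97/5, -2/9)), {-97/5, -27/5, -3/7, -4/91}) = {-97/5, -27/5, -3/7}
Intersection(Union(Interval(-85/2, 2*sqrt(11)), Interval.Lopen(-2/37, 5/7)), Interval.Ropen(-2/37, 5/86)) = Interval.Ropen(-2/37, 5/86)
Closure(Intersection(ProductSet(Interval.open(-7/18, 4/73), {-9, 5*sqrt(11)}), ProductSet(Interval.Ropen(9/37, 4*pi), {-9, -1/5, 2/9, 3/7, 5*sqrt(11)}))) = EmptySet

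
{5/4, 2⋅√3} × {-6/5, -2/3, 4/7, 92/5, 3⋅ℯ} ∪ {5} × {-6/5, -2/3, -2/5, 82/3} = ({5} × {-6/5, -2/3, -2/5, 82/3}) ∪ ({5/4, 2⋅√3} × {-6/5, -2/3, 4/7, 92/5, 3⋅ℯ})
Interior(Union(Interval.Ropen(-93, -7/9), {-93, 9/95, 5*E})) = Interval.open(-93, -7/9)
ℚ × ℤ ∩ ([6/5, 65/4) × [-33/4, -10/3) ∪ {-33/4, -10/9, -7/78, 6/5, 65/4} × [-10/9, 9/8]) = ({-33/4, -10/9, -7/78, 6/5, 65/4} × {-1, 0, 1}) ∪ ((ℚ ∩ [6/5, 65/4)) × {-8, -7, …, -4})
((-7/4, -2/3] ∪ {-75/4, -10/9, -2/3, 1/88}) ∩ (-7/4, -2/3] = (-7/4, -2/3]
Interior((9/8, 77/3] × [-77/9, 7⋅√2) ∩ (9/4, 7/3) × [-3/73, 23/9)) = (9/4, 7/3) × (-3/73, 23/9)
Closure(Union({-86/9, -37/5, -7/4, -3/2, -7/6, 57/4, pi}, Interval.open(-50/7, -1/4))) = Union({-86/9, -37/5, 57/4, pi}, Interval(-50/7, -1/4))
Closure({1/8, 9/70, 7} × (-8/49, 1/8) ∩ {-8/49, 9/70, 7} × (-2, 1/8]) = {9/70, 7} × [-8/49, 1/8]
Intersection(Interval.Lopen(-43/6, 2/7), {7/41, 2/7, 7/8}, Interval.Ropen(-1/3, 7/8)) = {7/41, 2/7}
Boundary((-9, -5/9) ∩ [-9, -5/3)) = {-9, -5/3}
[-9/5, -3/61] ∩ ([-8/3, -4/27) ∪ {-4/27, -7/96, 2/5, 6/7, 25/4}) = [-9/5, -4/27] ∪ {-7/96}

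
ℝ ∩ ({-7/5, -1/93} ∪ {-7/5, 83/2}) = {-7/5, -1/93, 83/2}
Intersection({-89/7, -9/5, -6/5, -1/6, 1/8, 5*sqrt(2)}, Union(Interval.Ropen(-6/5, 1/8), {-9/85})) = {-6/5, -1/6}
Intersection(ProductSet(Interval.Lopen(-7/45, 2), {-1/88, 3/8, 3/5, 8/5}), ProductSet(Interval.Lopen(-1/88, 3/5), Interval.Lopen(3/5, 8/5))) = ProductSet(Interval.Lopen(-1/88, 3/5), {8/5})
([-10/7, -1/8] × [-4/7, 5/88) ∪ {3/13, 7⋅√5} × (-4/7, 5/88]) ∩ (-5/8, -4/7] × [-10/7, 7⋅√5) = (-5/8, -4/7] × [-4/7, 5/88)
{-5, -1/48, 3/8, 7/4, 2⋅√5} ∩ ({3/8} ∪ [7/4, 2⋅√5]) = {3/8, 7/4, 2⋅√5}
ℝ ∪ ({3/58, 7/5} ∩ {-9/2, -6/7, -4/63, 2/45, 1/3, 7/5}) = ℝ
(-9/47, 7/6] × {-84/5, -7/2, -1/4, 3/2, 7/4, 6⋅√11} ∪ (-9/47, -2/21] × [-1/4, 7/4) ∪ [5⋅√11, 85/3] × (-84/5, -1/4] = ((-9/47, -2/21] × [-1/4, 7/4)) ∪ ([5⋅√11, 85/3] × (-84/5, -1/4]) ∪ ((-9/47, 7/6] × {-84/5, -7/2, -1/4, 3/2, 7/4, 6⋅√11})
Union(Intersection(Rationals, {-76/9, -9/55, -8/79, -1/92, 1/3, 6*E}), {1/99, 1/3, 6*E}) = {-76/9, -9/55, -8/79, -1/92, 1/99, 1/3, 6*E}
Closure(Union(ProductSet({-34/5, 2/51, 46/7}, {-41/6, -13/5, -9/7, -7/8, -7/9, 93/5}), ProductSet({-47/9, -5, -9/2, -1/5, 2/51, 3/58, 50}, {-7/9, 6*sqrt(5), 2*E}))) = Union(ProductSet({-34/5, 2/51, 46/7}, {-41/6, -13/5, -9/7, -7/8, -7/9, 93/5}), ProductSet({-47/9, -5, -9/2, -1/5, 2/51, 3/58, 50}, {-7/9, 6*sqrt(5), 2*E}))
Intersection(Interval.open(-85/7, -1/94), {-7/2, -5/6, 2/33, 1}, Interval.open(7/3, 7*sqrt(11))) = EmptySet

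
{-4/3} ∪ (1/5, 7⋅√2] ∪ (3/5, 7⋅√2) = {-4/3} ∪ (1/5, 7⋅√2]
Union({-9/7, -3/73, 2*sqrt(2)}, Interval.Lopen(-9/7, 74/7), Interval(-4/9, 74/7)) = Interval(-9/7, 74/7)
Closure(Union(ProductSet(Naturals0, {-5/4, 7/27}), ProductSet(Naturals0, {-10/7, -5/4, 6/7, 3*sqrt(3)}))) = ProductSet(Naturals0, {-10/7, -5/4, 7/27, 6/7, 3*sqrt(3)})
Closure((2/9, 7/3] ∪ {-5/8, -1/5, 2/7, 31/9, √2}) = {-5/8, -1/5, 31/9} ∪ [2/9, 7/3]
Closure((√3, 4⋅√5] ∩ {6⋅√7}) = ∅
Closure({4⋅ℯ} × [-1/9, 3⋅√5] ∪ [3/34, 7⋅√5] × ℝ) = [3/34, 7⋅√5] × ℝ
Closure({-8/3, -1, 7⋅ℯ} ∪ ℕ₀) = {-8/3, -1, 7⋅ℯ} ∪ ℕ₀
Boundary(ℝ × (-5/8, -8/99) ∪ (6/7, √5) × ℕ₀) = (ℝ × {-5/8, -8/99}) ∪ ([6/7, √5] × (ℕ₀ \ (-5/8, -8/99)))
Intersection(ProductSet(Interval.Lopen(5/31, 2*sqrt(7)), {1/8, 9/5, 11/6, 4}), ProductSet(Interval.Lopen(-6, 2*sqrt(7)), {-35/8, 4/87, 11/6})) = ProductSet(Interval.Lopen(5/31, 2*sqrt(7)), {11/6})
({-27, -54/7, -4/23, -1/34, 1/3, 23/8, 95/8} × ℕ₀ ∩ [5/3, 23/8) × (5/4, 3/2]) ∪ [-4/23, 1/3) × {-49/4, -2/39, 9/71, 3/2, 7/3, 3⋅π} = [-4/23, 1/3) × {-49/4, -2/39, 9/71, 3/2, 7/3, 3⋅π}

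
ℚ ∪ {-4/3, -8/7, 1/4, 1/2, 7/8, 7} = ℚ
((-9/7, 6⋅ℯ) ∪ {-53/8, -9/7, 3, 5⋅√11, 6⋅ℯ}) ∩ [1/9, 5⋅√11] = [1/9, 6⋅ℯ] ∪ {5⋅√11}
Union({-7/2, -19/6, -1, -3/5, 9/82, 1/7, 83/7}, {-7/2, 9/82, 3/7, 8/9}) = {-7/2, -19/6, -1, -3/5, 9/82, 1/7, 3/7, 8/9, 83/7}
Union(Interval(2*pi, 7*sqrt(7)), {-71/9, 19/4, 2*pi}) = Union({-71/9, 19/4}, Interval(2*pi, 7*sqrt(7)))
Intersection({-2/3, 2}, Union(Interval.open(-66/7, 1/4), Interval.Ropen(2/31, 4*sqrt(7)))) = {-2/3, 2}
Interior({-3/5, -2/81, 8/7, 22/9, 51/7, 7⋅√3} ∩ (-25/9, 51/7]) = ∅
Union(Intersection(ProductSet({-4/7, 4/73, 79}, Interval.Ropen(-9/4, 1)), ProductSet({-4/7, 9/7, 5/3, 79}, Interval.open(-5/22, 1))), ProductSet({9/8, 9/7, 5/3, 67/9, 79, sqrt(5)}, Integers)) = Union(ProductSet({-4/7, 79}, Interval.open(-5/22, 1)), ProductSet({9/8, 9/7, 5/3, 67/9, 79, sqrt(5)}, Integers))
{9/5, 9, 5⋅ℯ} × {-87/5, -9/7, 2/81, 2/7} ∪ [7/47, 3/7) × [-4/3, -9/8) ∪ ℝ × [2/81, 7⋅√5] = ([7/47, 3/7) × [-4/3, -9/8)) ∪ (ℝ × [2/81, 7⋅√5]) ∪ ({9/5, 9, 5⋅ℯ} × {-87/5, -9/7, 2/81, 2/7})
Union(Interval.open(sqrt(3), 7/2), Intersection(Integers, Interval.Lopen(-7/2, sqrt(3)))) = Union(Interval.open(sqrt(3), 7/2), Range(-3, 2, 1))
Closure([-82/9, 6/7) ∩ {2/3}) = {2/3}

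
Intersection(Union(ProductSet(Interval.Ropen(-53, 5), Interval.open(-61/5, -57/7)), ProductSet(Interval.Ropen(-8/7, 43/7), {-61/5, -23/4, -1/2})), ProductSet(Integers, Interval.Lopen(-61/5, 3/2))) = Union(ProductSet(Range(-53, 5, 1), Interval.open(-61/5, -57/7)), ProductSet(Range(-1, 7, 1), {-23/4, -1/2}))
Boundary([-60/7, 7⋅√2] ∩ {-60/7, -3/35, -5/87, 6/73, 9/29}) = {-60/7, -3/35, -5/87, 6/73, 9/29}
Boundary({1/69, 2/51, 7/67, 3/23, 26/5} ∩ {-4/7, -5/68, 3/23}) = {3/23}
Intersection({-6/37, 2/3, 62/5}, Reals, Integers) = EmptySet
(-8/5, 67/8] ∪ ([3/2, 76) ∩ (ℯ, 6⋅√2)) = (-8/5, 6⋅√2)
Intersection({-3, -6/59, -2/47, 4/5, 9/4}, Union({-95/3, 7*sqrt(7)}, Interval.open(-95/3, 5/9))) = {-3, -6/59, -2/47}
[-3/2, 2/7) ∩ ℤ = {-1, 0}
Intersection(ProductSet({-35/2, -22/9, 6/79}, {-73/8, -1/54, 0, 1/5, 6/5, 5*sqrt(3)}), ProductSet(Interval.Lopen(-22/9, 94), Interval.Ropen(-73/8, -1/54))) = ProductSet({6/79}, {-73/8})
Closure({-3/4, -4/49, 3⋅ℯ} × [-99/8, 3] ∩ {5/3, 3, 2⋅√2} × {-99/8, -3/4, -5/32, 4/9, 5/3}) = ∅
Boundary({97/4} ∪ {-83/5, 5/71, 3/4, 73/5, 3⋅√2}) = {-83/5, 5/71, 3/4, 73/5, 97/4, 3⋅√2}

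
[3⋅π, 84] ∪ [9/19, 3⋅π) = [9/19, 84]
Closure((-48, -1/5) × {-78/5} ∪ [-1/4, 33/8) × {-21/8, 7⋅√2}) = ([-48, -1/5] × {-78/5}) ∪ ([-1/4, 33/8] × {-21/8, 7⋅√2})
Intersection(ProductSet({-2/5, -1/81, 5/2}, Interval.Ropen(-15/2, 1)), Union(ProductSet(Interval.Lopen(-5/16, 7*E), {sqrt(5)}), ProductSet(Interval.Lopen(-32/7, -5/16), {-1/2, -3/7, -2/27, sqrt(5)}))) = ProductSet({-2/5}, {-1/2, -3/7, -2/27})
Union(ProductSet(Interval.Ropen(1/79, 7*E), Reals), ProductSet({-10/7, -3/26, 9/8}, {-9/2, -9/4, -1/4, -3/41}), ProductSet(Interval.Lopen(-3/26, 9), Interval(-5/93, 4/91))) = Union(ProductSet({-10/7, -3/26, 9/8}, {-9/2, -9/4, -1/4, -3/41}), ProductSet(Interval.Lopen(-3/26, 9), Interval(-5/93, 4/91)), ProductSet(Interval.Ropen(1/79, 7*E), Reals))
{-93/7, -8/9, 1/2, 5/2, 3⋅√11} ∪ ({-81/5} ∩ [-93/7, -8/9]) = {-93/7, -8/9, 1/2, 5/2, 3⋅√11}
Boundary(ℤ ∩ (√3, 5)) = {2, 3, 4}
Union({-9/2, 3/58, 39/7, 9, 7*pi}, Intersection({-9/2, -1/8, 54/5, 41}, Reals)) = {-9/2, -1/8, 3/58, 39/7, 9, 54/5, 41, 7*pi}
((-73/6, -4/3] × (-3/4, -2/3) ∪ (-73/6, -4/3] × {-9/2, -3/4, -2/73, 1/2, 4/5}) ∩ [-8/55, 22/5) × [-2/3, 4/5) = ∅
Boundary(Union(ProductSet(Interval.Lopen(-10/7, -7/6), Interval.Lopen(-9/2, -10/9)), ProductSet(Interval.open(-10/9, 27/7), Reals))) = Union(ProductSet({-10/7, -7/6}, Interval(-9/2, -10/9)), ProductSet({-10/9, 27/7}, Reals), ProductSet(Interval(-10/7, -7/6), {-9/2, -10/9}))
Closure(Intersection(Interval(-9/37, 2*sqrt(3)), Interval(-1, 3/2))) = Interval(-9/37, 3/2)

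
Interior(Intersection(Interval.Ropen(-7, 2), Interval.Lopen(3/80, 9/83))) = Interval.open(3/80, 9/83)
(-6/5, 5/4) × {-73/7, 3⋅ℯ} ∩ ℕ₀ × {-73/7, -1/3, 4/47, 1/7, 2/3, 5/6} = {0, 1} × {-73/7}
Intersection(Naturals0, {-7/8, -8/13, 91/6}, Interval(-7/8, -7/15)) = EmptySet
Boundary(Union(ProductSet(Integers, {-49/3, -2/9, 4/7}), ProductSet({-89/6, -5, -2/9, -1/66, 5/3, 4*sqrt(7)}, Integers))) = Union(ProductSet({-89/6, -5, -2/9, -1/66, 5/3, 4*sqrt(7)}, Integers), ProductSet(Integers, {-49/3, -2/9, 4/7}))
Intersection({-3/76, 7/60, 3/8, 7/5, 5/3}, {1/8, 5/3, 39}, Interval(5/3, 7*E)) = {5/3}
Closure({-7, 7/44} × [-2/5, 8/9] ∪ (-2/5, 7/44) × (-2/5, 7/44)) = ({-7, 7/44} × [-2/5, 8/9]) ∪ ({-2/5, 7/44} × [-2/5, 7/44]) ∪ ([-2/5, 7/44] × {-2/5, 7/44}) ∪ ((-2/5, 7/44) × (-2/5, 7/44))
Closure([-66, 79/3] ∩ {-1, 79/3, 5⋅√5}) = {-1, 79/3, 5⋅√5}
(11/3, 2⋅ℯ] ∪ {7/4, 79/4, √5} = {7/4, 79/4, √5} ∪ (11/3, 2⋅ℯ]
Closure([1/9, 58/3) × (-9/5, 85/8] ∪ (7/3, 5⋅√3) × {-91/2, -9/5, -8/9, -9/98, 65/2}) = ({1/9, 58/3} × [-9/5, 85/8]) ∪ ([1/9, 58/3] × {-9/5, 85/8}) ∪ ([1/9, 58/3) × (-9/5, 85/8]) ∪ ([7/3, 5⋅√3] × {-91/2, -9/5, 65/2}) ∪ ((7/3, 5⋅√3) × {-91/2, -9/5, -8/9, -9/98, 65/2})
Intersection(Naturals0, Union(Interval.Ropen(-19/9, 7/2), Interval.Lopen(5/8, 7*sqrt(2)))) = Range(0, 10, 1)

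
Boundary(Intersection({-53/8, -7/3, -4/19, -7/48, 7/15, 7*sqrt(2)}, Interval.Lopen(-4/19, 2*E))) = {-7/48, 7/15}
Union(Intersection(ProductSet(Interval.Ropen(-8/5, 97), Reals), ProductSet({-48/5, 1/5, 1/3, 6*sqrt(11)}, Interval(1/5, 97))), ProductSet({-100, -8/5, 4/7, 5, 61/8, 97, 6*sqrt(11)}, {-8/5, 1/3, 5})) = Union(ProductSet({1/5, 1/3, 6*sqrt(11)}, Interval(1/5, 97)), ProductSet({-100, -8/5, 4/7, 5, 61/8, 97, 6*sqrt(11)}, {-8/5, 1/3, 5}))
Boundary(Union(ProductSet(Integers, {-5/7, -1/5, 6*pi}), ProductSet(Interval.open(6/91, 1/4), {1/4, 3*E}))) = Union(ProductSet(Integers, {-5/7, -1/5, 6*pi}), ProductSet(Interval(6/91, 1/4), {1/4, 3*E}))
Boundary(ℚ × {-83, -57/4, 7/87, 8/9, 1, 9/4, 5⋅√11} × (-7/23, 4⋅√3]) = ℝ × {-83, -57/4, 7/87, 8/9, 1, 9/4, 5⋅√11} × [-7/23, 4⋅√3]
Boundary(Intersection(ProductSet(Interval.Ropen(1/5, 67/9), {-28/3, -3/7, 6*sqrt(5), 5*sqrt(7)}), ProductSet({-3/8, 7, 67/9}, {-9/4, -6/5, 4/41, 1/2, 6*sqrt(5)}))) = ProductSet({7}, {6*sqrt(5)})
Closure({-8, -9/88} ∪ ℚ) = ℝ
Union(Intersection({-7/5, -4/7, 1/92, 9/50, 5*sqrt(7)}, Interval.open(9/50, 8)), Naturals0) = Naturals0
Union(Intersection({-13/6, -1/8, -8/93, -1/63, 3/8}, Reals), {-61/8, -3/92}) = {-61/8, -13/6, -1/8, -8/93, -3/92, -1/63, 3/8}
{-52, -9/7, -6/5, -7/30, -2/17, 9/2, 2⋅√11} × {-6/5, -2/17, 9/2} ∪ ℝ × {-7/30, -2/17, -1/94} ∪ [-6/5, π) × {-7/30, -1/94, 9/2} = (ℝ × {-7/30, -2/17, -1/94}) ∪ ([-6/5, π) × {-7/30, -1/94, 9/2}) ∪ ({-52, -9/7, -6/5, -7/30, -2/17, 9/2, 2⋅√11} × {-6/5, -2/17, 9/2})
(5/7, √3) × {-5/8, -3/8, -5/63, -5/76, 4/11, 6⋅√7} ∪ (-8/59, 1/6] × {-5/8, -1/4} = ((-8/59, 1/6] × {-5/8, -1/4}) ∪ ((5/7, √3) × {-5/8, -3/8, -5/63, -5/76, 4/11, 6⋅√7})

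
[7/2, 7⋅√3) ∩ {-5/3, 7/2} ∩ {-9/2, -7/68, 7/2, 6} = {7/2}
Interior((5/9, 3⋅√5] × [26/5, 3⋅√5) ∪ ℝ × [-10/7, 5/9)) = ((-∞, ∞) × (-10/7, 5/9)) ∪ ((5/9, 3⋅√5) × (26/5, 3⋅√5))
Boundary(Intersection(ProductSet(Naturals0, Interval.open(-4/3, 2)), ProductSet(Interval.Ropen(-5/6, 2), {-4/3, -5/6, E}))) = ProductSet(Range(0, 2, 1), {-5/6})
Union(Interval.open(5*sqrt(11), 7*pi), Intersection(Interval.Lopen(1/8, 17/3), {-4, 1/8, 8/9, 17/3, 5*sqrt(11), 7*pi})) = Union({8/9, 17/3}, Interval.open(5*sqrt(11), 7*pi))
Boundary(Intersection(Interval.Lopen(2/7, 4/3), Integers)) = Range(1, 2, 1)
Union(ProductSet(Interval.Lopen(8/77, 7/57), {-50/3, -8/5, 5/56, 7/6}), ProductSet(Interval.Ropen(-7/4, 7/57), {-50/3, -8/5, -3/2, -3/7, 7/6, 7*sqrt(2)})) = Union(ProductSet(Interval.Ropen(-7/4, 7/57), {-50/3, -8/5, -3/2, -3/7, 7/6, 7*sqrt(2)}), ProductSet(Interval.Lopen(8/77, 7/57), {-50/3, -8/5, 5/56, 7/6}))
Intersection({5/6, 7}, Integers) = {7}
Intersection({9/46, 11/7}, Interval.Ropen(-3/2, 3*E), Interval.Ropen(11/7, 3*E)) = {11/7}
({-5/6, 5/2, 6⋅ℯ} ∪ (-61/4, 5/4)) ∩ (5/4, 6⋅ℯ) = {5/2}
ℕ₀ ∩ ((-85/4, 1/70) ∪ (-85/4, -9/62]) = {0}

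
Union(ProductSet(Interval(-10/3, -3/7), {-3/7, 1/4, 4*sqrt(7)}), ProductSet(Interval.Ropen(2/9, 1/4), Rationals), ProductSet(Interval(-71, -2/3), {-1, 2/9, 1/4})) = Union(ProductSet(Interval(-71, -2/3), {-1, 2/9, 1/4}), ProductSet(Interval(-10/3, -3/7), {-3/7, 1/4, 4*sqrt(7)}), ProductSet(Interval.Ropen(2/9, 1/4), Rationals))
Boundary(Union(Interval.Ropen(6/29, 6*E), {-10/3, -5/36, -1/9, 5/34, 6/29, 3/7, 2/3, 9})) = {-10/3, -5/36, -1/9, 5/34, 6/29, 6*E}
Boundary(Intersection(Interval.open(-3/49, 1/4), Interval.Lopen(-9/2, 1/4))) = {-3/49, 1/4}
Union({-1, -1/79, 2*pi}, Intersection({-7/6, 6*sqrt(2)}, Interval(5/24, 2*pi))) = {-1, -1/79, 2*pi}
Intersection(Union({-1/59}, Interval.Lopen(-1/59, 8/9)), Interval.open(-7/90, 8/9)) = Interval.Ropen(-1/59, 8/9)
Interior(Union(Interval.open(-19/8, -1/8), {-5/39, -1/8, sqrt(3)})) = Interval.open(-19/8, -1/8)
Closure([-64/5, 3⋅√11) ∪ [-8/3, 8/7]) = [-64/5, 3⋅√11]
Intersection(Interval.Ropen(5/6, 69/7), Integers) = Range(1, 10, 1)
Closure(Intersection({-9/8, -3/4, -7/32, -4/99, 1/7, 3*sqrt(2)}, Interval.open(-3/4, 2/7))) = {-7/32, -4/99, 1/7}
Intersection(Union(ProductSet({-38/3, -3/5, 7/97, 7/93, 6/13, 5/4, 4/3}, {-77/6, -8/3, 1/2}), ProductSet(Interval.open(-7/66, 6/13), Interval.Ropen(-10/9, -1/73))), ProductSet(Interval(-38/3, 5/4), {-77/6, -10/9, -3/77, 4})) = Union(ProductSet({-38/3, -3/5, 7/97, 7/93, 6/13, 5/4}, {-77/6}), ProductSet(Interval.open(-7/66, 6/13), {-10/9, -3/77}))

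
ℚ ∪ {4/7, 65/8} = ℚ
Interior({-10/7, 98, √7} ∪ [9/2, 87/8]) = (9/2, 87/8)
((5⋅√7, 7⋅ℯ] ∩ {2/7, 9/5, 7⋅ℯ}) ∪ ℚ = ℚ ∪ {7⋅ℯ}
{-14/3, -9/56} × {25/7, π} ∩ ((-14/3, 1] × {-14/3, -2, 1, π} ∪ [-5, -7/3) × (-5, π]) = {-14/3, -9/56} × {π}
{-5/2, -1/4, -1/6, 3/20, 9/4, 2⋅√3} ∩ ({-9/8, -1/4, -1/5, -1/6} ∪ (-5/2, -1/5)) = {-1/4, -1/6}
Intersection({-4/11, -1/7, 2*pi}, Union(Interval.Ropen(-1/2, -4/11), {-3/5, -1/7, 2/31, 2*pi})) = {-1/7, 2*pi}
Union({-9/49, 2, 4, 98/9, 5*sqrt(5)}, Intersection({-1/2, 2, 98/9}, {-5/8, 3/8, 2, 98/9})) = {-9/49, 2, 4, 98/9, 5*sqrt(5)}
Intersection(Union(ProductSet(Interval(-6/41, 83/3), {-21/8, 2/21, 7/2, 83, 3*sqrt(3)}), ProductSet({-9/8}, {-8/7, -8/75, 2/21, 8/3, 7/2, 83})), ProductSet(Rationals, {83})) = ProductSet(Union({-9/8}, Intersection(Interval(-6/41, 83/3), Rationals)), {83})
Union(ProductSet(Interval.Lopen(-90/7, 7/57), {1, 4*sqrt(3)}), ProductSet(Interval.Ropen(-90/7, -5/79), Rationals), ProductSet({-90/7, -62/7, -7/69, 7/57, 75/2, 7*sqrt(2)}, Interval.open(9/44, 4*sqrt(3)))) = Union(ProductSet({-90/7, -62/7, -7/69, 7/57, 75/2, 7*sqrt(2)}, Interval.open(9/44, 4*sqrt(3))), ProductSet(Interval.Ropen(-90/7, -5/79), Rationals), ProductSet(Interval.Lopen(-90/7, 7/57), {1, 4*sqrt(3)}))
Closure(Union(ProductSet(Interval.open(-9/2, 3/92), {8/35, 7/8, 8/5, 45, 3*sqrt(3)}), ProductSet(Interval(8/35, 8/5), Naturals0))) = Union(ProductSet(Interval(-9/2, 3/92), {8/35, 7/8, 8/5, 45, 3*sqrt(3)}), ProductSet(Interval(8/35, 8/5), Naturals0))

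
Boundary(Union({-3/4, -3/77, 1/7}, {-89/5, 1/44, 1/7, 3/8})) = {-89/5, -3/4, -3/77, 1/44, 1/7, 3/8}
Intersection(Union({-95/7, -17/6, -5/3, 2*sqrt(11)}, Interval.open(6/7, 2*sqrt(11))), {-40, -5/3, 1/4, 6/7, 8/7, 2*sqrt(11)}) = {-5/3, 8/7, 2*sqrt(11)}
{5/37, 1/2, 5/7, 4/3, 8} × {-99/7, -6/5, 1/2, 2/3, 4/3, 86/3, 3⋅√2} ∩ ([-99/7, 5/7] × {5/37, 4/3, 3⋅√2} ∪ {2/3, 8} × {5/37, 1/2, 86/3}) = ({8} × {1/2, 86/3}) ∪ ({5/37, 1/2, 5/7} × {4/3, 3⋅√2})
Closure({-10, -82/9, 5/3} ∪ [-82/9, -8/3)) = {-10, 5/3} ∪ [-82/9, -8/3]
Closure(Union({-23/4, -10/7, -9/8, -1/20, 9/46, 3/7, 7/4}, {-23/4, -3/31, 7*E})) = {-23/4, -10/7, -9/8, -3/31, -1/20, 9/46, 3/7, 7/4, 7*E}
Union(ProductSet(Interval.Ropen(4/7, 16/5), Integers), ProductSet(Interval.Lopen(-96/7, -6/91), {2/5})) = Union(ProductSet(Interval.Lopen(-96/7, -6/91), {2/5}), ProductSet(Interval.Ropen(4/7, 16/5), Integers))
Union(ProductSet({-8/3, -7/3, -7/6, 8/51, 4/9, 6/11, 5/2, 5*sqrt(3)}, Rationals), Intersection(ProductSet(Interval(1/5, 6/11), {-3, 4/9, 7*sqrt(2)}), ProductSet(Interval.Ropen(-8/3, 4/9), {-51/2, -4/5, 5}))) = ProductSet({-8/3, -7/3, -7/6, 8/51, 4/9, 6/11, 5/2, 5*sqrt(3)}, Rationals)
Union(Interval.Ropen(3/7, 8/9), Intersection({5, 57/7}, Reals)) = Union({5, 57/7}, Interval.Ropen(3/7, 8/9))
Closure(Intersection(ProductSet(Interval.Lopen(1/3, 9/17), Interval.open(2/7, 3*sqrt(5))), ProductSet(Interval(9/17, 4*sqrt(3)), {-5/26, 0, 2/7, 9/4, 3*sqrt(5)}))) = ProductSet({9/17}, {9/4})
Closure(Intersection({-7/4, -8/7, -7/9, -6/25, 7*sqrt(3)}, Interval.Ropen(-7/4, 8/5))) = {-7/4, -8/7, -7/9, -6/25}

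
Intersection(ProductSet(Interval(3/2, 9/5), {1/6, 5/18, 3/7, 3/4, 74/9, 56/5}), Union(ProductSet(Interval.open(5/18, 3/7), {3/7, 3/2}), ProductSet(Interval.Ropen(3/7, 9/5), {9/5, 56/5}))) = ProductSet(Interval.Ropen(3/2, 9/5), {56/5})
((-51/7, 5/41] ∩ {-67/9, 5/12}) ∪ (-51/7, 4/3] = (-51/7, 4/3]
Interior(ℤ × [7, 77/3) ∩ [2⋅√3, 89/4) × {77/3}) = ∅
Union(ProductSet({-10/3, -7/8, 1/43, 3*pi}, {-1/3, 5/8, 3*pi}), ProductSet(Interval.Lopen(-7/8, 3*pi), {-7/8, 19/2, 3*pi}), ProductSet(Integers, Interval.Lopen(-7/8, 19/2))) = Union(ProductSet({-10/3, -7/8, 1/43, 3*pi}, {-1/3, 5/8, 3*pi}), ProductSet(Integers, Interval.Lopen(-7/8, 19/2)), ProductSet(Interval.Lopen(-7/8, 3*pi), {-7/8, 19/2, 3*pi}))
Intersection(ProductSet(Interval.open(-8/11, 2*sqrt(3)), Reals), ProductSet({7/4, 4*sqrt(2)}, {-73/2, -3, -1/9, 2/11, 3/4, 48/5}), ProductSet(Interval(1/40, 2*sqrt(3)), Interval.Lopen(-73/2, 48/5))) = ProductSet({7/4}, {-3, -1/9, 2/11, 3/4, 48/5})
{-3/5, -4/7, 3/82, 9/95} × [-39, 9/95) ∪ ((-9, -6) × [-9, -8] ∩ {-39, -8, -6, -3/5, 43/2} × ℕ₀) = {-3/5, -4/7, 3/82, 9/95} × [-39, 9/95)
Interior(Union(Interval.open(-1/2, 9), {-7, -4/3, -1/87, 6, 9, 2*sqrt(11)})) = Interval.open(-1/2, 9)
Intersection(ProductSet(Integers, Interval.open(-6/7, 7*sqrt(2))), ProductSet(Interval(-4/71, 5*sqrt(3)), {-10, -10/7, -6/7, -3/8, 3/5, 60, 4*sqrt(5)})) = ProductSet(Range(0, 9, 1), {-3/8, 3/5, 4*sqrt(5)})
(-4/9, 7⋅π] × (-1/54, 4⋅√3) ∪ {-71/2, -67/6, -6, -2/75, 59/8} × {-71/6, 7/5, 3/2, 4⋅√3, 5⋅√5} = ((-4/9, 7⋅π] × (-1/54, 4⋅√3)) ∪ ({-71/2, -67/6, -6, -2/75, 59/8} × {-71/6, 7/5, 3/2, 4⋅√3, 5⋅√5})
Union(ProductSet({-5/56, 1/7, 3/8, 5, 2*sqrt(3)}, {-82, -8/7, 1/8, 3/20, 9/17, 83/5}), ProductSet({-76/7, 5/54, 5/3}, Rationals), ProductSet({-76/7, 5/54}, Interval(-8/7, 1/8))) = Union(ProductSet({-76/7, 5/54}, Interval(-8/7, 1/8)), ProductSet({-76/7, 5/54, 5/3}, Rationals), ProductSet({-5/56, 1/7, 3/8, 5, 2*sqrt(3)}, {-82, -8/7, 1/8, 3/20, 9/17, 83/5}))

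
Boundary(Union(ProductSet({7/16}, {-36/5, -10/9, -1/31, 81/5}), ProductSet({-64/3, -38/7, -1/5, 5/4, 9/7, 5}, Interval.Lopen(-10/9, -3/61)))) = Union(ProductSet({7/16}, {-36/5, -10/9, -1/31, 81/5}), ProductSet({-64/3, -38/7, -1/5, 5/4, 9/7, 5}, Interval(-10/9, -3/61)))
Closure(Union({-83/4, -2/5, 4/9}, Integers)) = Union({-83/4, -2/5, 4/9}, Integers)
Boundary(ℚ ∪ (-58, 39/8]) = (-∞, -58] ∪ [39/8, ∞)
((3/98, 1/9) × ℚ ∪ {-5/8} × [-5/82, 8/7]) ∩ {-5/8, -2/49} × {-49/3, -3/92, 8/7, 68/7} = {-5/8} × {-3/92, 8/7}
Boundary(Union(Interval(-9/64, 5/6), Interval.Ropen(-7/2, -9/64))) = {-7/2, 5/6}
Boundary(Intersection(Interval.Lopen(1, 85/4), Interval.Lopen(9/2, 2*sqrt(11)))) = {9/2, 2*sqrt(11)}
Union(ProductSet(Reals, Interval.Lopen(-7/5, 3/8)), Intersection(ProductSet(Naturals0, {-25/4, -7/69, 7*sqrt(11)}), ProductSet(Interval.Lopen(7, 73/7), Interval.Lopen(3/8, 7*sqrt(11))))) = Union(ProductSet(Range(8, 11, 1), {7*sqrt(11)}), ProductSet(Reals, Interval.Lopen(-7/5, 3/8)))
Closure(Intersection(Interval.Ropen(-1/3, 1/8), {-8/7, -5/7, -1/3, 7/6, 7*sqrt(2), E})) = {-1/3}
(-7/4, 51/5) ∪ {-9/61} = (-7/4, 51/5)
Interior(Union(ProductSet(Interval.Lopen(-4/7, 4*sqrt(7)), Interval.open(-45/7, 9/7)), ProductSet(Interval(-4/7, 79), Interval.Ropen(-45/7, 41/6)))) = ProductSet(Interval.open(-4/7, 79), Interval.open(-45/7, 41/6))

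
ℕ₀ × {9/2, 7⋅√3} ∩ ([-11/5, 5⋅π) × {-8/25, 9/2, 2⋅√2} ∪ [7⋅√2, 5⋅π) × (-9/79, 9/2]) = ({0, 1, …, 15} ∪ {10, 11, …, 15}) × {9/2}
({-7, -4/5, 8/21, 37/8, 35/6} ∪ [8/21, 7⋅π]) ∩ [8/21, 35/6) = [8/21, 35/6)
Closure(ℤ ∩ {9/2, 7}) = {7}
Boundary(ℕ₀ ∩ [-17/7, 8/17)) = {0}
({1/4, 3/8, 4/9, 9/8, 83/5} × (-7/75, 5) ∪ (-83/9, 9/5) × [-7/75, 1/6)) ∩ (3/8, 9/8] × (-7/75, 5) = ({4/9, 9/8} × (-7/75, 5)) ∪ ((3/8, 9/8] × (-7/75, 1/6))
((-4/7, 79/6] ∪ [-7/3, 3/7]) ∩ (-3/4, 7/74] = (-3/4, 7/74]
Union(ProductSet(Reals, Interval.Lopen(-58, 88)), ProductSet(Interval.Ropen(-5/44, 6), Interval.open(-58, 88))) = ProductSet(Reals, Interval.Lopen(-58, 88))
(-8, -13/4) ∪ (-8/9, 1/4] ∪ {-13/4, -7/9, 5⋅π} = (-8, -13/4] ∪ (-8/9, 1/4] ∪ {5⋅π}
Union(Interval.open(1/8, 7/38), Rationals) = Union(Interval(1/8, 7/38), Rationals)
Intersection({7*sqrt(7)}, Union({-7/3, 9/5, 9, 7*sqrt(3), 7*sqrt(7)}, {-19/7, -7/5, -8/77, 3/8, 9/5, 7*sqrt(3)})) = {7*sqrt(7)}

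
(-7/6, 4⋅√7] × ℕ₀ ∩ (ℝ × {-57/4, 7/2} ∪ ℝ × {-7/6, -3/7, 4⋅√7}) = ∅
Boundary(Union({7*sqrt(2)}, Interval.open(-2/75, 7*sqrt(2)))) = {-2/75, 7*sqrt(2)}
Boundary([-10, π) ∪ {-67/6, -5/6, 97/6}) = {-67/6, -10, 97/6, π}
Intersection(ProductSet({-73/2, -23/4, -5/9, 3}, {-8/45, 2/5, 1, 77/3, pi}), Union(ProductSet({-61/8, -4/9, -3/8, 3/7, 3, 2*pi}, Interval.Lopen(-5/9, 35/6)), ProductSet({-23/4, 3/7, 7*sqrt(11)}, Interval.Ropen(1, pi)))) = Union(ProductSet({-23/4}, {1}), ProductSet({3}, {-8/45, 2/5, 1, pi}))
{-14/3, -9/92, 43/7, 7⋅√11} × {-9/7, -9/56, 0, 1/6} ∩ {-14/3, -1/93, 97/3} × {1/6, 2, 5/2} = {-14/3} × {1/6}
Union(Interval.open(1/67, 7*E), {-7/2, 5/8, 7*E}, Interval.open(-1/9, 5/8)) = Union({-7/2}, Interval.Lopen(-1/9, 7*E))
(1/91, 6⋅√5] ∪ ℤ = ℤ ∪ (1/91, 6⋅√5]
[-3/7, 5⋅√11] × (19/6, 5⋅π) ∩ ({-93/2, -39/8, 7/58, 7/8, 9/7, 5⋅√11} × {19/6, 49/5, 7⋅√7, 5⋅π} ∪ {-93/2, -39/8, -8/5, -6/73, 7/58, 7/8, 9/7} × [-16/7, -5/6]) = {7/58, 7/8, 9/7, 5⋅√11} × {49/5}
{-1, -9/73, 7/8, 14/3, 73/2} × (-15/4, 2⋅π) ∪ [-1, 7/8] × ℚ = ([-1, 7/8] × ℚ) ∪ ({-1, -9/73, 7/8, 14/3, 73/2} × (-15/4, 2⋅π))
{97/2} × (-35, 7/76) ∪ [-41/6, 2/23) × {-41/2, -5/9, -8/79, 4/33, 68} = ({97/2} × (-35, 7/76)) ∪ ([-41/6, 2/23) × {-41/2, -5/9, -8/79, 4/33, 68})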